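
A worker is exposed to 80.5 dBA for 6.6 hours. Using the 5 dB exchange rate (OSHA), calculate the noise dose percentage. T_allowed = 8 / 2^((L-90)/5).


Given values:
  L = 80.5 dBA, T = 6.6 hours
Formula: T_allowed = 8 / 2^((L - 90) / 5)
Compute exponent: (80.5 - 90) / 5 = -1.9
Compute 2^(-1.9) = 0.267943
T_allowed = 8 / 0.267943 = 29.857096 hours
Dose = (T / T_allowed) * 100
Dose = (6.6 / 29.857096) * 100 = 22.11

22.11 %


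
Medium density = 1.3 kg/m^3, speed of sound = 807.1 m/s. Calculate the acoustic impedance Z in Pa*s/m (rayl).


Given values:
  rho = 1.3 kg/m^3
  c = 807.1 m/s
Formula: Z = rho * c
Z = 1.3 * 807.1
Z = 1049.23

1049.23 rayl


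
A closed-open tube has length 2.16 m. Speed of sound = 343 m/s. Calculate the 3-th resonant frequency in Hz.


Given values:
  Tube type: closed-open, L = 2.16 m, c = 343 m/s, n = 3
Formula: f_n = (2n - 1) * c / (4 * L)
Compute 2n - 1 = 2*3 - 1 = 5
Compute 4 * L = 4 * 2.16 = 8.64
f = 5 * 343 / 8.64
f = 198.5

198.5 Hz


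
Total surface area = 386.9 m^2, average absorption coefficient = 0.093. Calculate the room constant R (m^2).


Given values:
  S = 386.9 m^2, alpha = 0.093
Formula: R = S * alpha / (1 - alpha)
Numerator: 386.9 * 0.093 = 35.9817
Denominator: 1 - 0.093 = 0.907
R = 35.9817 / 0.907 = 39.67

39.67 m^2


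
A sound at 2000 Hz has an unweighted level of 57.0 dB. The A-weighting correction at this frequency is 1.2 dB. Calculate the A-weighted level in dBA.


Given values:
  SPL = 57.0 dB
  A-weighting at 2000 Hz = 1.2 dB
Formula: L_A = SPL + A_weight
L_A = 57.0 + (1.2)
L_A = 58.2

58.2 dBA


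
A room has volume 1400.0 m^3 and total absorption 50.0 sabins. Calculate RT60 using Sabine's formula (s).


Given values:
  V = 1400.0 m^3
  A = 50.0 sabins
Formula: RT60 = 0.161 * V / A
Numerator: 0.161 * 1400.0 = 225.4
RT60 = 225.4 / 50.0 = 4.508

4.508 s


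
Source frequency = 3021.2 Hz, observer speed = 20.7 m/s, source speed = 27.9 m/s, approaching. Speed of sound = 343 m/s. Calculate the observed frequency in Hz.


Given values:
  f_s = 3021.2 Hz, v_o = 20.7 m/s, v_s = 27.9 m/s
  Direction: approaching
Formula: f_o = f_s * (c + v_o) / (c - v_s)
Numerator: c + v_o = 343 + 20.7 = 363.7
Denominator: c - v_s = 343 - 27.9 = 315.1
f_o = 3021.2 * 363.7 / 315.1 = 3487.18

3487.18 Hz


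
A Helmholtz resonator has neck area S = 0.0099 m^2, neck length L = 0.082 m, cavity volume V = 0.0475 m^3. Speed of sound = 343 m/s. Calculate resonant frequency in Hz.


Given values:
  S = 0.0099 m^2, L = 0.082 m, V = 0.0475 m^3, c = 343 m/s
Formula: f = (c / (2*pi)) * sqrt(S / (V * L))
Compute V * L = 0.0475 * 0.082 = 0.003895
Compute S / (V * L) = 0.0099 / 0.003895 = 2.5417
Compute sqrt(2.5417) = 1.594271
Compute c / (2*pi) = 343 / 6.283185 = 54.590148
f = 54.590148 * 1.594271 = 87.03

87.03 Hz


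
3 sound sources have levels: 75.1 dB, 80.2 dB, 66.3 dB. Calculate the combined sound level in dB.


Formula: L_total = 10 * log10( sum(10^(Li/10)) )
  Source 1: 10^(75.1/10) = 32359365.693
  Source 2: 10^(80.2/10) = 104712854.8051
  Source 3: 10^(66.3/10) = 4265795.188
Sum of linear values = 141338015.6861
L_total = 10 * log10(141338015.6861) = 81.5

81.5 dB


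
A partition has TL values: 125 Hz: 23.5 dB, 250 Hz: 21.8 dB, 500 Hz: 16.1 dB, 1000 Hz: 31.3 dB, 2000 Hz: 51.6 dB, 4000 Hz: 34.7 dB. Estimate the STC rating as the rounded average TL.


Given TL values at each frequency:
  125 Hz: 23.5 dB
  250 Hz: 21.8 dB
  500 Hz: 16.1 dB
  1000 Hz: 31.3 dB
  2000 Hz: 51.6 dB
  4000 Hz: 34.7 dB
Formula: STC ~ round(average of TL values)
Sum = 23.5 + 21.8 + 16.1 + 31.3 + 51.6 + 34.7 = 179.0
Average = 179.0 / 6 = 29.83
Rounded: 30

30


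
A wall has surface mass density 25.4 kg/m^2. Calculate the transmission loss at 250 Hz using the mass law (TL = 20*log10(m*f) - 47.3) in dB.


Given values:
  m = 25.4 kg/m^2, f = 250 Hz
Formula: TL = 20 * log10(m * f) - 47.3
Compute m * f = 25.4 * 250 = 6350.0
Compute log10(6350.0) = 3.802774
Compute 20 * 3.802774 = 76.0555
TL = 76.0555 - 47.3 = 28.76

28.76 dB


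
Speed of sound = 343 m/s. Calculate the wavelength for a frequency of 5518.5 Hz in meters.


Given values:
  c = 343 m/s, f = 5518.5 Hz
Formula: lambda = c / f
lambda = 343 / 5518.5
lambda = 0.0622

0.0622 m


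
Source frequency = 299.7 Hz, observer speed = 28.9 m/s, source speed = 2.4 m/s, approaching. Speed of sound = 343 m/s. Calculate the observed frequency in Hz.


Given values:
  f_s = 299.7 Hz, v_o = 28.9 m/s, v_s = 2.4 m/s
  Direction: approaching
Formula: f_o = f_s * (c + v_o) / (c - v_s)
Numerator: c + v_o = 343 + 28.9 = 371.9
Denominator: c - v_s = 343 - 2.4 = 340.6
f_o = 299.7 * 371.9 / 340.6 = 327.24

327.24 Hz


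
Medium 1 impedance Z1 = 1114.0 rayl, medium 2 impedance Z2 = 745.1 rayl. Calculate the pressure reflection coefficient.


Given values:
  Z1 = 1114.0 rayl, Z2 = 745.1 rayl
Formula: R = (Z2 - Z1) / (Z2 + Z1)
Numerator: Z2 - Z1 = 745.1 - 1114.0 = -368.9
Denominator: Z2 + Z1 = 745.1 + 1114.0 = 1859.1
R = -368.9 / 1859.1 = -0.1984

-0.1984


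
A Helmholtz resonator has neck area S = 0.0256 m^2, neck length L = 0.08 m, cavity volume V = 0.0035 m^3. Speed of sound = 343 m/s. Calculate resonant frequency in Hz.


Given values:
  S = 0.0256 m^2, L = 0.08 m, V = 0.0035 m^3, c = 343 m/s
Formula: f = (c / (2*pi)) * sqrt(S / (V * L))
Compute V * L = 0.0035 * 0.08 = 0.00028
Compute S / (V * L) = 0.0256 / 0.00028 = 91.4286
Compute sqrt(91.4286) = 9.56183
Compute c / (2*pi) = 343 / 6.283185 = 54.590148
f = 54.590148 * 9.56183 = 521.98

521.98 Hz


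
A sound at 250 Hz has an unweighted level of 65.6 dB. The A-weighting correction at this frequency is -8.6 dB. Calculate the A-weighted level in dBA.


Given values:
  SPL = 65.6 dB
  A-weighting at 250 Hz = -8.6 dB
Formula: L_A = SPL + A_weight
L_A = 65.6 + (-8.6)
L_A = 57.0

57.0 dBA


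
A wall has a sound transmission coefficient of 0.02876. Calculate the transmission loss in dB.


Given values:
  tau = 0.02876
Formula: TL = 10 * log10(1 / tau)
Compute 1 / tau = 1 / 0.02876 = 34.7705
Compute log10(34.7705) = 1.541211
TL = 10 * 1.541211 = 15.41

15.41 dB


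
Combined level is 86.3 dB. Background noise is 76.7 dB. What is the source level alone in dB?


Given values:
  L_total = 86.3 dB, L_bg = 76.7 dB
Formula: L_source = 10 * log10(10^(L_total/10) - 10^(L_bg/10))
Convert to linear:
  10^(86.3/10) = 426579518.8016
  10^(76.7/10) = 46773514.1287
Difference: 426579518.8016 - 46773514.1287 = 379806004.6729
L_source = 10 * log10(379806004.6729) = 85.8

85.8 dB


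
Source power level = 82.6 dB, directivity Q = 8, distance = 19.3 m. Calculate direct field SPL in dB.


Given values:
  Lw = 82.6 dB, Q = 8, r = 19.3 m
Formula: SPL = Lw + 10 * log10(Q / (4 * pi * r^2))
Compute 4 * pi * r^2 = 4 * pi * 19.3^2 = 4680.8474
Compute Q / denom = 8 / 4680.8474 = 0.00170909
Compute 10 * log10(0.00170909) = -27.6724
SPL = 82.6 + (-27.6724) = 54.93

54.93 dB


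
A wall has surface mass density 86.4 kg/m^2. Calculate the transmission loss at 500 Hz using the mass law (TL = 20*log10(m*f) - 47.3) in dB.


Given values:
  m = 86.4 kg/m^2, f = 500 Hz
Formula: TL = 20 * log10(m * f) - 47.3
Compute m * f = 86.4 * 500 = 43200.0
Compute log10(43200.0) = 4.635484
Compute 20 * 4.635484 = 92.7097
TL = 92.7097 - 47.3 = 45.41

45.41 dB


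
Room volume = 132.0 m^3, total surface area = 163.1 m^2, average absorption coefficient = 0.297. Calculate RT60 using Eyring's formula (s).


Given values:
  V = 132.0 m^3, S = 163.1 m^2, alpha = 0.297
Formula: RT60 = 0.161 * V / (-S * ln(1 - alpha))
Compute ln(1 - 0.297) = ln(0.703) = -0.352398
Denominator: -163.1 * -0.352398 = 57.4761
Numerator: 0.161 * 132.0 = 21.252
RT60 = 21.252 / 57.4761 = 0.37

0.37 s


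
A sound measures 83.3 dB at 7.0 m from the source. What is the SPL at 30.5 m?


Given values:
  SPL1 = 83.3 dB, r1 = 7.0 m, r2 = 30.5 m
Formula: SPL2 = SPL1 - 20 * log10(r2 / r1)
Compute ratio: r2 / r1 = 30.5 / 7.0 = 4.3571
Compute log10: log10(4.3571) = 0.639198
Compute drop: 20 * 0.639198 = 12.784
SPL2 = 83.3 - 12.784 = 70.52

70.52 dB


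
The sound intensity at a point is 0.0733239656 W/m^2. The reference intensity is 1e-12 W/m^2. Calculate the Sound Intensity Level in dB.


Given values:
  I = 0.0733239656 W/m^2
  I_ref = 1e-12 W/m^2
Formula: SIL = 10 * log10(I / I_ref)
Compute ratio: I / I_ref = 73323965600
Compute log10: log10(73323965600) = 10.865246
Multiply: SIL = 10 * 10.865246 = 108.65

108.65 dB


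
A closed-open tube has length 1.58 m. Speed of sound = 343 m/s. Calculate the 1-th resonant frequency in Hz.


Given values:
  Tube type: closed-open, L = 1.58 m, c = 343 m/s, n = 1
Formula: f_n = (2n - 1) * c / (4 * L)
Compute 2n - 1 = 2*1 - 1 = 1
Compute 4 * L = 4 * 1.58 = 6.32
f = 1 * 343 / 6.32
f = 54.27

54.27 Hz


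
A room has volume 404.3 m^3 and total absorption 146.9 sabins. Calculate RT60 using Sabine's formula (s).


Given values:
  V = 404.3 m^3
  A = 146.9 sabins
Formula: RT60 = 0.161 * V / A
Numerator: 0.161 * 404.3 = 65.0923
RT60 = 65.0923 / 146.9 = 0.443

0.443 s


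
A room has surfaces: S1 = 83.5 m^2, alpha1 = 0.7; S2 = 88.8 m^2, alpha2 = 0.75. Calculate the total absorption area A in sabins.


Given surfaces:
  Surface 1: 83.5 * 0.7 = 58.45
  Surface 2: 88.8 * 0.75 = 66.6
Formula: A = sum(Si * alpha_i)
A = 58.45 + 66.6
A = 125.05

125.05 sabins


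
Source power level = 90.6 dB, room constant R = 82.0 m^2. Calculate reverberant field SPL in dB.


Given values:
  Lw = 90.6 dB, R = 82.0 m^2
Formula: SPL = Lw + 10 * log10(4 / R)
Compute 4 / R = 4 / 82.0 = 0.04878
Compute 10 * log10(0.04878) = -13.1176
SPL = 90.6 + (-13.1176) = 77.48

77.48 dB


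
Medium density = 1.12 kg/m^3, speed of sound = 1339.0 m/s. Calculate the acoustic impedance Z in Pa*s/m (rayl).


Given values:
  rho = 1.12 kg/m^3
  c = 1339.0 m/s
Formula: Z = rho * c
Z = 1.12 * 1339.0
Z = 1499.68

1499.68 rayl


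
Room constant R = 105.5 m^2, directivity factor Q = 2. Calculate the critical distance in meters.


Given values:
  R = 105.5 m^2, Q = 2
Formula: d_c = 0.141 * sqrt(Q * R)
Compute Q * R = 2 * 105.5 = 211.0
Compute sqrt(211.0) = 14.5258
d_c = 0.141 * 14.5258 = 2.048

2.048 m


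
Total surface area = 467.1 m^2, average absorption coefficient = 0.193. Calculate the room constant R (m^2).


Given values:
  S = 467.1 m^2, alpha = 0.193
Formula: R = S * alpha / (1 - alpha)
Numerator: 467.1 * 0.193 = 90.1503
Denominator: 1 - 0.193 = 0.807
R = 90.1503 / 0.807 = 111.71

111.71 m^2


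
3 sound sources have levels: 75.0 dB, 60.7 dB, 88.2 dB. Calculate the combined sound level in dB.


Formula: L_total = 10 * log10( sum(10^(Li/10)) )
  Source 1: 10^(75.0/10) = 31622776.6017
  Source 2: 10^(60.7/10) = 1174897.5549
  Source 3: 10^(88.2/10) = 660693448.0076
Sum of linear values = 693491122.1642
L_total = 10 * log10(693491122.1642) = 88.41

88.41 dB


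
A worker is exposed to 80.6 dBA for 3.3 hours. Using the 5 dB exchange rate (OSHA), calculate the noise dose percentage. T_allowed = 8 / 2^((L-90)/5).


Given values:
  L = 80.6 dBA, T = 3.3 hours
Formula: T_allowed = 8 / 2^((L - 90) / 5)
Compute exponent: (80.6 - 90) / 5 = -1.88
Compute 2^(-1.88) = 0.271684
T_allowed = 8 / 0.271684 = 29.445974 hours
Dose = (T / T_allowed) * 100
Dose = (3.3 / 29.445974) * 100 = 11.21

11.21 %


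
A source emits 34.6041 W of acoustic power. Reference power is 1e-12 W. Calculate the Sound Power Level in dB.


Given values:
  W = 34.6041 W
  W_ref = 1e-12 W
Formula: SWL = 10 * log10(W / W_ref)
Compute ratio: W / W_ref = 34604100000000
Compute log10: log10(34604100000000) = 13.539128
Multiply: SWL = 10 * 13.539128 = 135.39

135.39 dB


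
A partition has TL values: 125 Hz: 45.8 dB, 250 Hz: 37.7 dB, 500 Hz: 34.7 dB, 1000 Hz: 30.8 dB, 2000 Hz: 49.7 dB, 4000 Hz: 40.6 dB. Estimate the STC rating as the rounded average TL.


Given TL values at each frequency:
  125 Hz: 45.8 dB
  250 Hz: 37.7 dB
  500 Hz: 34.7 dB
  1000 Hz: 30.8 dB
  2000 Hz: 49.7 dB
  4000 Hz: 40.6 dB
Formula: STC ~ round(average of TL values)
Sum = 45.8 + 37.7 + 34.7 + 30.8 + 49.7 + 40.6 = 239.3
Average = 239.3 / 6 = 39.88
Rounded: 40

40


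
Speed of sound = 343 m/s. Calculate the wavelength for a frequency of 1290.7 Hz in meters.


Given values:
  c = 343 m/s, f = 1290.7 Hz
Formula: lambda = c / f
lambda = 343 / 1290.7
lambda = 0.2657

0.2657 m


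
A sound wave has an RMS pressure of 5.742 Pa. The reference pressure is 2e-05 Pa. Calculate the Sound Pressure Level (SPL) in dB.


Given values:
  p = 5.742 Pa
  p_ref = 2e-05 Pa
Formula: SPL = 20 * log10(p / p_ref)
Compute ratio: p / p_ref = 5.742 / 2e-05 = 287100
Compute log10: log10(287100) = 5.458033
Multiply: SPL = 20 * 5.458033 = 109.16

109.16 dB


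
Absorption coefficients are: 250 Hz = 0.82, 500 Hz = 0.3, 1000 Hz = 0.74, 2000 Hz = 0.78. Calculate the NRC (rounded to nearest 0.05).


Given values:
  a_250 = 0.82, a_500 = 0.3
  a_1000 = 0.74, a_2000 = 0.78
Formula: NRC = (a250 + a500 + a1000 + a2000) / 4
Sum = 0.82 + 0.3 + 0.74 + 0.78 = 2.64
NRC = 2.64 / 4 = 0.66
Rounded to nearest 0.05: 0.65

0.65


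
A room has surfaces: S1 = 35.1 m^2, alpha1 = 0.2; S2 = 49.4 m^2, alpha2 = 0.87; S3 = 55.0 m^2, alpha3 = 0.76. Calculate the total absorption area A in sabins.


Given surfaces:
  Surface 1: 35.1 * 0.2 = 7.02
  Surface 2: 49.4 * 0.87 = 42.978
  Surface 3: 55.0 * 0.76 = 41.8
Formula: A = sum(Si * alpha_i)
A = 7.02 + 42.978 + 41.8
A = 91.8

91.8 sabins


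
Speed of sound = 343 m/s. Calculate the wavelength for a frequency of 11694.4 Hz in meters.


Given values:
  c = 343 m/s, f = 11694.4 Hz
Formula: lambda = c / f
lambda = 343 / 11694.4
lambda = 0.0293

0.0293 m


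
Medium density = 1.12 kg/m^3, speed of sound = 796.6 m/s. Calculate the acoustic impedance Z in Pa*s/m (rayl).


Given values:
  rho = 1.12 kg/m^3
  c = 796.6 m/s
Formula: Z = rho * c
Z = 1.12 * 796.6
Z = 892.19

892.19 rayl


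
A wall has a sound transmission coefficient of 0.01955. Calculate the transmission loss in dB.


Given values:
  tau = 0.01955
Formula: TL = 10 * log10(1 / tau)
Compute 1 / tau = 1 / 0.01955 = 51.1509
Compute log10(51.1509) = 1.708853
TL = 10 * 1.708853 = 17.09

17.09 dB


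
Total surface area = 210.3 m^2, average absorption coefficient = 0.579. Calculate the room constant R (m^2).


Given values:
  S = 210.3 m^2, alpha = 0.579
Formula: R = S * alpha / (1 - alpha)
Numerator: 210.3 * 0.579 = 121.7637
Denominator: 1 - 0.579 = 0.421
R = 121.7637 / 0.421 = 289.22

289.22 m^2


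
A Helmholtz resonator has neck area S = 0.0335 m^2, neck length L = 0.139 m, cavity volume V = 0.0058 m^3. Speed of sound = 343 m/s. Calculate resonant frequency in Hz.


Given values:
  S = 0.0335 m^2, L = 0.139 m, V = 0.0058 m^3, c = 343 m/s
Formula: f = (c / (2*pi)) * sqrt(S / (V * L))
Compute V * L = 0.0058 * 0.139 = 0.0008062
Compute S / (V * L) = 0.0335 / 0.0008062 = 41.553
Compute sqrt(41.553) = 6.446162
Compute c / (2*pi) = 343 / 6.283185 = 54.590148
f = 54.590148 * 6.446162 = 351.9

351.9 Hz


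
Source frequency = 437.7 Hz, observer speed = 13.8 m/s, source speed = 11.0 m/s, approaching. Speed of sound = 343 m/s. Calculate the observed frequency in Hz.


Given values:
  f_s = 437.7 Hz, v_o = 13.8 m/s, v_s = 11.0 m/s
  Direction: approaching
Formula: f_o = f_s * (c + v_o) / (c - v_s)
Numerator: c + v_o = 343 + 13.8 = 356.8
Denominator: c - v_s = 343 - 11.0 = 332.0
f_o = 437.7 * 356.8 / 332.0 = 470.4

470.4 Hz


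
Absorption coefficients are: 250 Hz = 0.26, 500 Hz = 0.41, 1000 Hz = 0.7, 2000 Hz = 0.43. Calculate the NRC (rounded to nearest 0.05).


Given values:
  a_250 = 0.26, a_500 = 0.41
  a_1000 = 0.7, a_2000 = 0.43
Formula: NRC = (a250 + a500 + a1000 + a2000) / 4
Sum = 0.26 + 0.41 + 0.7 + 0.43 = 1.8
NRC = 1.8 / 4 = 0.45
Rounded to nearest 0.05: 0.45

0.45


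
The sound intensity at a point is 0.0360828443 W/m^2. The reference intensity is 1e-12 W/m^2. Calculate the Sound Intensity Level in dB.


Given values:
  I = 0.0360828443 W/m^2
  I_ref = 1e-12 W/m^2
Formula: SIL = 10 * log10(I / I_ref)
Compute ratio: I / I_ref = 36082844300
Compute log10: log10(36082844300) = 10.557301
Multiply: SIL = 10 * 10.557301 = 105.57

105.57 dB


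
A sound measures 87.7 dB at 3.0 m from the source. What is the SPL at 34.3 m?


Given values:
  SPL1 = 87.7 dB, r1 = 3.0 m, r2 = 34.3 m
Formula: SPL2 = SPL1 - 20 * log10(r2 / r1)
Compute ratio: r2 / r1 = 34.3 / 3.0 = 11.4333
Compute log10: log10(11.4333) = 1.058172
Compute drop: 20 * 1.058172 = 21.1634
SPL2 = 87.7 - 21.1634 = 66.54

66.54 dB


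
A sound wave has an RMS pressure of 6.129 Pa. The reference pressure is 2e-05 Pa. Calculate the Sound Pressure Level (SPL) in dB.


Given values:
  p = 6.129 Pa
  p_ref = 2e-05 Pa
Formula: SPL = 20 * log10(p / p_ref)
Compute ratio: p / p_ref = 6.129 / 2e-05 = 306450
Compute log10: log10(306450) = 5.48636
Multiply: SPL = 20 * 5.48636 = 109.73

109.73 dB


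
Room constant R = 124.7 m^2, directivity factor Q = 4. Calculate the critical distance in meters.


Given values:
  R = 124.7 m^2, Q = 4
Formula: d_c = 0.141 * sqrt(Q * R)
Compute Q * R = 4 * 124.7 = 498.8
Compute sqrt(498.8) = 22.3338
d_c = 0.141 * 22.3338 = 3.149

3.149 m


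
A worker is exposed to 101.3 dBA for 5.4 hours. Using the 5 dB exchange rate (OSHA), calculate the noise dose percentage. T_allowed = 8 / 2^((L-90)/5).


Given values:
  L = 101.3 dBA, T = 5.4 hours
Formula: T_allowed = 8 / 2^((L - 90) / 5)
Compute exponent: (101.3 - 90) / 5 = 2.26
Compute 2^(2.26) = 4.789915
T_allowed = 8 / 4.789915 = 1.670176 hours
Dose = (T / T_allowed) * 100
Dose = (5.4 / 1.670176) * 100 = 323.32

323.32 %


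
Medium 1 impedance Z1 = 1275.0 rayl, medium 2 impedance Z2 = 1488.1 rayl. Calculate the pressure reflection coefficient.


Given values:
  Z1 = 1275.0 rayl, Z2 = 1488.1 rayl
Formula: R = (Z2 - Z1) / (Z2 + Z1)
Numerator: Z2 - Z1 = 1488.1 - 1275.0 = 213.1
Denominator: Z2 + Z1 = 1488.1 + 1275.0 = 2763.1
R = 213.1 / 2763.1 = 0.0771

0.0771


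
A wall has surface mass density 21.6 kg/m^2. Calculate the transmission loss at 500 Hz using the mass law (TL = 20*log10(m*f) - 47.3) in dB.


Given values:
  m = 21.6 kg/m^2, f = 500 Hz
Formula: TL = 20 * log10(m * f) - 47.3
Compute m * f = 21.6 * 500 = 10800.0
Compute log10(10800.0) = 4.033424
Compute 20 * 4.033424 = 80.6685
TL = 80.6685 - 47.3 = 33.37

33.37 dB


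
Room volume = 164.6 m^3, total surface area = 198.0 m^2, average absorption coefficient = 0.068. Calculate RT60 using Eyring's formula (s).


Given values:
  V = 164.6 m^3, S = 198.0 m^2, alpha = 0.068
Formula: RT60 = 0.161 * V / (-S * ln(1 - alpha))
Compute ln(1 - 0.068) = ln(0.932) = -0.070422
Denominator: -198.0 * -0.070422 = 13.9436
Numerator: 0.161 * 164.6 = 26.5006
RT60 = 26.5006 / 13.9436 = 1.901

1.901 s


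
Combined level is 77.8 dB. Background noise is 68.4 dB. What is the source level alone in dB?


Given values:
  L_total = 77.8 dB, L_bg = 68.4 dB
Formula: L_source = 10 * log10(10^(L_total/10) - 10^(L_bg/10))
Convert to linear:
  10^(77.8/10) = 60255958.6074
  10^(68.4/10) = 6918309.7092
Difference: 60255958.6074 - 6918309.7092 = 53337648.8982
L_source = 10 * log10(53337648.8982) = 77.27

77.27 dB


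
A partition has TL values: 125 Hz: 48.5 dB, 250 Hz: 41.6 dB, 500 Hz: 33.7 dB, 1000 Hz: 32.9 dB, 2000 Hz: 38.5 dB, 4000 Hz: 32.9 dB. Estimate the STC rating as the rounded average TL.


Given TL values at each frequency:
  125 Hz: 48.5 dB
  250 Hz: 41.6 dB
  500 Hz: 33.7 dB
  1000 Hz: 32.9 dB
  2000 Hz: 38.5 dB
  4000 Hz: 32.9 dB
Formula: STC ~ round(average of TL values)
Sum = 48.5 + 41.6 + 33.7 + 32.9 + 38.5 + 32.9 = 228.1
Average = 228.1 / 6 = 38.02
Rounded: 38

38


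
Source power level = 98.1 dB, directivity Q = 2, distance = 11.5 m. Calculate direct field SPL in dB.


Given values:
  Lw = 98.1 dB, Q = 2, r = 11.5 m
Formula: SPL = Lw + 10 * log10(Q / (4 * pi * r^2))
Compute 4 * pi * r^2 = 4 * pi * 11.5^2 = 1661.9025
Compute Q / denom = 2 / 1661.9025 = 0.00120344
Compute 10 * log10(0.00120344) = -29.1958
SPL = 98.1 + (-29.1958) = 68.9

68.9 dB


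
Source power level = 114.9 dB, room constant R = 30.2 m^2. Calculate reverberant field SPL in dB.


Given values:
  Lw = 114.9 dB, R = 30.2 m^2
Formula: SPL = Lw + 10 * log10(4 / R)
Compute 4 / R = 4 / 30.2 = 0.13245
Compute 10 * log10(0.13245) = -8.7795
SPL = 114.9 + (-8.7795) = 106.12

106.12 dB


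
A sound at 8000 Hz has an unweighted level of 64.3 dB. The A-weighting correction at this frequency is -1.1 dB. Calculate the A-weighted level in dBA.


Given values:
  SPL = 64.3 dB
  A-weighting at 8000 Hz = -1.1 dB
Formula: L_A = SPL + A_weight
L_A = 64.3 + (-1.1)
L_A = 63.2

63.2 dBA


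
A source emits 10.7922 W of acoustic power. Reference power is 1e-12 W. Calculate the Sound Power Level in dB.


Given values:
  W = 10.7922 W
  W_ref = 1e-12 W
Formula: SWL = 10 * log10(W / W_ref)
Compute ratio: W / W_ref = 10792200000000
Compute log10: log10(10792200000000) = 13.03311
Multiply: SWL = 10 * 13.03311 = 130.33

130.33 dB


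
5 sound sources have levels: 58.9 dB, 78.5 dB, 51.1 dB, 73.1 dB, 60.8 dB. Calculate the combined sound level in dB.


Formula: L_total = 10 * log10( sum(10^(Li/10)) )
  Source 1: 10^(58.9/10) = 776247.1166
  Source 2: 10^(78.5/10) = 70794578.4384
  Source 3: 10^(51.1/10) = 128824.9552
  Source 4: 10^(73.1/10) = 20417379.4467
  Source 5: 10^(60.8/10) = 1202264.4346
Sum of linear values = 93319294.3915
L_total = 10 * log10(93319294.3915) = 79.7

79.7 dB


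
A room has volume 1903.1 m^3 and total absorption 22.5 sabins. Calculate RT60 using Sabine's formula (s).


Given values:
  V = 1903.1 m^3
  A = 22.5 sabins
Formula: RT60 = 0.161 * V / A
Numerator: 0.161 * 1903.1 = 306.3991
RT60 = 306.3991 / 22.5 = 13.618

13.618 s


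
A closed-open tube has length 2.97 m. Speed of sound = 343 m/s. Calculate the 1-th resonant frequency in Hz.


Given values:
  Tube type: closed-open, L = 2.97 m, c = 343 m/s, n = 1
Formula: f_n = (2n - 1) * c / (4 * L)
Compute 2n - 1 = 2*1 - 1 = 1
Compute 4 * L = 4 * 2.97 = 11.88
f = 1 * 343 / 11.88
f = 28.87

28.87 Hz


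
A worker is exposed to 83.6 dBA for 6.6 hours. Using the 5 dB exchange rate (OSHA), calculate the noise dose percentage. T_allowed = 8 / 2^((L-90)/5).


Given values:
  L = 83.6 dBA, T = 6.6 hours
Formula: T_allowed = 8 / 2^((L - 90) / 5)
Compute exponent: (83.6 - 90) / 5 = -1.28
Compute 2^(-1.28) = 0.411796
T_allowed = 8 / 0.411796 = 19.427095 hours
Dose = (T / T_allowed) * 100
Dose = (6.6 / 19.427095) * 100 = 33.97

33.97 %


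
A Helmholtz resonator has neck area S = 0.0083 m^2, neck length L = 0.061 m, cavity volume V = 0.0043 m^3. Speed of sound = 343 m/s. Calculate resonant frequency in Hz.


Given values:
  S = 0.0083 m^2, L = 0.061 m, V = 0.0043 m^3, c = 343 m/s
Formula: f = (c / (2*pi)) * sqrt(S / (V * L))
Compute V * L = 0.0043 * 0.061 = 0.0002623
Compute S / (V * L) = 0.0083 / 0.0002623 = 31.6432
Compute sqrt(31.6432) = 5.625229
Compute c / (2*pi) = 343 / 6.283185 = 54.590148
f = 54.590148 * 5.625229 = 307.08

307.08 Hz


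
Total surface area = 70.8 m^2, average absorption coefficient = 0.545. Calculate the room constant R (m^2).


Given values:
  S = 70.8 m^2, alpha = 0.545
Formula: R = S * alpha / (1 - alpha)
Numerator: 70.8 * 0.545 = 38.586
Denominator: 1 - 0.545 = 0.455
R = 38.586 / 0.455 = 84.8

84.8 m^2


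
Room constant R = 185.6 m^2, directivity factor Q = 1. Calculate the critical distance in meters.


Given values:
  R = 185.6 m^2, Q = 1
Formula: d_c = 0.141 * sqrt(Q * R)
Compute Q * R = 1 * 185.6 = 185.6
Compute sqrt(185.6) = 13.6235
d_c = 0.141 * 13.6235 = 1.921

1.921 m


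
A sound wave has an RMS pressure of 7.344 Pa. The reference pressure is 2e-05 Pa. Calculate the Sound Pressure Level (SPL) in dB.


Given values:
  p = 7.344 Pa
  p_ref = 2e-05 Pa
Formula: SPL = 20 * log10(p / p_ref)
Compute ratio: p / p_ref = 7.344 / 2e-05 = 367200
Compute log10: log10(367200) = 5.564903
Multiply: SPL = 20 * 5.564903 = 111.3

111.3 dB


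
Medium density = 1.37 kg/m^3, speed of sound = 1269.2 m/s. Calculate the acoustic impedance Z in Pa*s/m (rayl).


Given values:
  rho = 1.37 kg/m^3
  c = 1269.2 m/s
Formula: Z = rho * c
Z = 1.37 * 1269.2
Z = 1738.8

1738.8 rayl


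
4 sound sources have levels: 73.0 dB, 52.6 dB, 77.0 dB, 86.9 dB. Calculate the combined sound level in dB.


Formula: L_total = 10 * log10( sum(10^(Li/10)) )
  Source 1: 10^(73.0/10) = 19952623.1497
  Source 2: 10^(52.6/10) = 181970.0859
  Source 3: 10^(77.0/10) = 50118723.3627
  Source 4: 10^(86.9/10) = 489778819.3684
Sum of linear values = 560032135.9667
L_total = 10 * log10(560032135.9667) = 87.48

87.48 dB


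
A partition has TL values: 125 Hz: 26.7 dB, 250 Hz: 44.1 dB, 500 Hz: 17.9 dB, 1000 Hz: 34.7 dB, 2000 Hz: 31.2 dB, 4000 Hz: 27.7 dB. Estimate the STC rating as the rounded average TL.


Given TL values at each frequency:
  125 Hz: 26.7 dB
  250 Hz: 44.1 dB
  500 Hz: 17.9 dB
  1000 Hz: 34.7 dB
  2000 Hz: 31.2 dB
  4000 Hz: 27.7 dB
Formula: STC ~ round(average of TL values)
Sum = 26.7 + 44.1 + 17.9 + 34.7 + 31.2 + 27.7 = 182.3
Average = 182.3 / 6 = 30.38
Rounded: 30

30


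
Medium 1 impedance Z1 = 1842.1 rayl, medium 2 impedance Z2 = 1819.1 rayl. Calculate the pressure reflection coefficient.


Given values:
  Z1 = 1842.1 rayl, Z2 = 1819.1 rayl
Formula: R = (Z2 - Z1) / (Z2 + Z1)
Numerator: Z2 - Z1 = 1819.1 - 1842.1 = -23.0
Denominator: Z2 + Z1 = 1819.1 + 1842.1 = 3661.2
R = -23.0 / 3661.2 = -0.0063

-0.0063


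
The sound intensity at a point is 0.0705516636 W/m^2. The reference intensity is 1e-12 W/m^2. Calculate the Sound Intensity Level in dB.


Given values:
  I = 0.0705516636 W/m^2
  I_ref = 1e-12 W/m^2
Formula: SIL = 10 * log10(I / I_ref)
Compute ratio: I / I_ref = 70551663600
Compute log10: log10(70551663600) = 10.848507
Multiply: SIL = 10 * 10.848507 = 108.49

108.49 dB


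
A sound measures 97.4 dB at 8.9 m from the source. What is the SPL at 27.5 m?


Given values:
  SPL1 = 97.4 dB, r1 = 8.9 m, r2 = 27.5 m
Formula: SPL2 = SPL1 - 20 * log10(r2 / r1)
Compute ratio: r2 / r1 = 27.5 / 8.9 = 3.0899
Compute log10: log10(3.0899) = 0.489944
Compute drop: 20 * 0.489944 = 9.7989
SPL2 = 97.4 - 9.7989 = 87.6

87.6 dB


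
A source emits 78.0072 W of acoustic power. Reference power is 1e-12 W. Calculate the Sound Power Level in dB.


Given values:
  W = 78.0072 W
  W_ref = 1e-12 W
Formula: SWL = 10 * log10(W / W_ref)
Compute ratio: W / W_ref = 78007200000000
Compute log10: log10(78007200000000) = 13.892135
Multiply: SWL = 10 * 13.892135 = 138.92

138.92 dB


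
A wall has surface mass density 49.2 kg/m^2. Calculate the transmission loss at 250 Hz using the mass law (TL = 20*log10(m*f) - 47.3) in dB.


Given values:
  m = 49.2 kg/m^2, f = 250 Hz
Formula: TL = 20 * log10(m * f) - 47.3
Compute m * f = 49.2 * 250 = 12300.0
Compute log10(12300.0) = 4.089905
Compute 20 * 4.089905 = 81.7981
TL = 81.7981 - 47.3 = 34.5

34.5 dB


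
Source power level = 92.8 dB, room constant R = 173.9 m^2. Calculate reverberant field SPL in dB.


Given values:
  Lw = 92.8 dB, R = 173.9 m^2
Formula: SPL = Lw + 10 * log10(4 / R)
Compute 4 / R = 4 / 173.9 = 0.023002
Compute 10 * log10(0.023002) = -16.3823
SPL = 92.8 + (-16.3823) = 76.42

76.42 dB


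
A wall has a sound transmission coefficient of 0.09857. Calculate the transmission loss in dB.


Given values:
  tau = 0.09857
Formula: TL = 10 * log10(1 / tau)
Compute 1 / tau = 1 / 0.09857 = 10.1451
Compute log10(10.1451) = 1.006256
TL = 10 * 1.006256 = 10.06

10.06 dB


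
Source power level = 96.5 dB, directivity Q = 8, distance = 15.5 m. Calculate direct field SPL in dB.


Given values:
  Lw = 96.5 dB, Q = 8, r = 15.5 m
Formula: SPL = Lw + 10 * log10(Q / (4 * pi * r^2))
Compute 4 * pi * r^2 = 4 * pi * 15.5^2 = 3019.0705
Compute Q / denom = 8 / 3019.0705 = 0.00264982
Compute 10 * log10(0.00264982) = -25.7678
SPL = 96.5 + (-25.7678) = 70.73

70.73 dB


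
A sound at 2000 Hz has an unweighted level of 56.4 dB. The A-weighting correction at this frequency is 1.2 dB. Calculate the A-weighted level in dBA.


Given values:
  SPL = 56.4 dB
  A-weighting at 2000 Hz = 1.2 dB
Formula: L_A = SPL + A_weight
L_A = 56.4 + (1.2)
L_A = 57.6

57.6 dBA


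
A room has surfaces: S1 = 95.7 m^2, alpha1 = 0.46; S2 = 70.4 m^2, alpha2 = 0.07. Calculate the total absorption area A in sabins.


Given surfaces:
  Surface 1: 95.7 * 0.46 = 44.022
  Surface 2: 70.4 * 0.07 = 4.928
Formula: A = sum(Si * alpha_i)
A = 44.022 + 4.928
A = 48.95

48.95 sabins


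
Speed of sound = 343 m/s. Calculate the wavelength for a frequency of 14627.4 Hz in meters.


Given values:
  c = 343 m/s, f = 14627.4 Hz
Formula: lambda = c / f
lambda = 343 / 14627.4
lambda = 0.0234

0.0234 m


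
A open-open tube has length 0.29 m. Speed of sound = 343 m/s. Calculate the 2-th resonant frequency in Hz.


Given values:
  Tube type: open-open, L = 0.29 m, c = 343 m/s, n = 2
Formula: f_n = n * c / (2 * L)
Compute 2 * L = 2 * 0.29 = 0.58
f = 2 * 343 / 0.58
f = 1182.76

1182.76 Hz


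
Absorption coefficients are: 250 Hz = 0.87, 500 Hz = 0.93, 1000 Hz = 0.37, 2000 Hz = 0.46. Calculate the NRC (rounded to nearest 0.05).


Given values:
  a_250 = 0.87, a_500 = 0.93
  a_1000 = 0.37, a_2000 = 0.46
Formula: NRC = (a250 + a500 + a1000 + a2000) / 4
Sum = 0.87 + 0.93 + 0.37 + 0.46 = 2.63
NRC = 2.63 / 4 = 0.6575
Rounded to nearest 0.05: 0.65

0.65


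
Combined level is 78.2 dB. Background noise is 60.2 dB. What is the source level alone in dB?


Given values:
  L_total = 78.2 dB, L_bg = 60.2 dB
Formula: L_source = 10 * log10(10^(L_total/10) - 10^(L_bg/10))
Convert to linear:
  10^(78.2/10) = 66069344.8008
  10^(60.2/10) = 1047128.5481
Difference: 66069344.8008 - 1047128.5481 = 65022216.2527
L_source = 10 * log10(65022216.2527) = 78.13

78.13 dB


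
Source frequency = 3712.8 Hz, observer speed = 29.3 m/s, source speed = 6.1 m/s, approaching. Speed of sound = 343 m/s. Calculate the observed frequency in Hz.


Given values:
  f_s = 3712.8 Hz, v_o = 29.3 m/s, v_s = 6.1 m/s
  Direction: approaching
Formula: f_o = f_s * (c + v_o) / (c - v_s)
Numerator: c + v_o = 343 + 29.3 = 372.3
Denominator: c - v_s = 343 - 6.1 = 336.9
f_o = 3712.8 * 372.3 / 336.9 = 4102.93

4102.93 Hz


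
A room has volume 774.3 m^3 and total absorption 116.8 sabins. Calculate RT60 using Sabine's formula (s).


Given values:
  V = 774.3 m^3
  A = 116.8 sabins
Formula: RT60 = 0.161 * V / A
Numerator: 0.161 * 774.3 = 124.6623
RT60 = 124.6623 / 116.8 = 1.067

1.067 s


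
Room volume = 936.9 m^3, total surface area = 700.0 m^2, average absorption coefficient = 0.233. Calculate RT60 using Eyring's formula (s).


Given values:
  V = 936.9 m^3, S = 700.0 m^2, alpha = 0.233
Formula: RT60 = 0.161 * V / (-S * ln(1 - alpha))
Compute ln(1 - 0.233) = ln(0.767) = -0.265268
Denominator: -700.0 * -0.265268 = 185.6876
Numerator: 0.161 * 936.9 = 150.8409
RT60 = 150.8409 / 185.6876 = 0.812

0.812 s


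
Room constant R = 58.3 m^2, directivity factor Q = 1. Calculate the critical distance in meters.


Given values:
  R = 58.3 m^2, Q = 1
Formula: d_c = 0.141 * sqrt(Q * R)
Compute Q * R = 1 * 58.3 = 58.3
Compute sqrt(58.3) = 7.6354
d_c = 0.141 * 7.6354 = 1.077

1.077 m


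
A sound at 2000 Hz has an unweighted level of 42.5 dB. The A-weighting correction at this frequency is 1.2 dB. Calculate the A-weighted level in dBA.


Given values:
  SPL = 42.5 dB
  A-weighting at 2000 Hz = 1.2 dB
Formula: L_A = SPL + A_weight
L_A = 42.5 + (1.2)
L_A = 43.7

43.7 dBA


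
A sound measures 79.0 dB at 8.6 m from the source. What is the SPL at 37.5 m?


Given values:
  SPL1 = 79.0 dB, r1 = 8.6 m, r2 = 37.5 m
Formula: SPL2 = SPL1 - 20 * log10(r2 / r1)
Compute ratio: r2 / r1 = 37.5 / 8.6 = 4.3605
Compute log10: log10(4.3605) = 0.639536
Compute drop: 20 * 0.639536 = 12.7907
SPL2 = 79.0 - 12.7907 = 66.21

66.21 dB


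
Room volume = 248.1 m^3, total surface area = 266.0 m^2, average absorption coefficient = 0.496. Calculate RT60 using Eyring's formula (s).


Given values:
  V = 248.1 m^3, S = 266.0 m^2, alpha = 0.496
Formula: RT60 = 0.161 * V / (-S * ln(1 - alpha))
Compute ln(1 - 0.496) = ln(0.504) = -0.685179
Denominator: -266.0 * -0.685179 = 182.2576
Numerator: 0.161 * 248.1 = 39.9441
RT60 = 39.9441 / 182.2576 = 0.219

0.219 s


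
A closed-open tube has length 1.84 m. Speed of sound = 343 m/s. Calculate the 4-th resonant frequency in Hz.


Given values:
  Tube type: closed-open, L = 1.84 m, c = 343 m/s, n = 4
Formula: f_n = (2n - 1) * c / (4 * L)
Compute 2n - 1 = 2*4 - 1 = 7
Compute 4 * L = 4 * 1.84 = 7.36
f = 7 * 343 / 7.36
f = 326.22

326.22 Hz


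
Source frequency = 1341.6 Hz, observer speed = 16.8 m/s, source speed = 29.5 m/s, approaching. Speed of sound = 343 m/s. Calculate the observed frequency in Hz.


Given values:
  f_s = 1341.6 Hz, v_o = 16.8 m/s, v_s = 29.5 m/s
  Direction: approaching
Formula: f_o = f_s * (c + v_o) / (c - v_s)
Numerator: c + v_o = 343 + 16.8 = 359.8
Denominator: c - v_s = 343 - 29.5 = 313.5
f_o = 1341.6 * 359.8 / 313.5 = 1539.74

1539.74 Hz


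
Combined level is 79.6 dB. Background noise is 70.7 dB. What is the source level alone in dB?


Given values:
  L_total = 79.6 dB, L_bg = 70.7 dB
Formula: L_source = 10 * log10(10^(L_total/10) - 10^(L_bg/10))
Convert to linear:
  10^(79.6/10) = 91201083.9356
  10^(70.7/10) = 11748975.5494
Difference: 91201083.9356 - 11748975.5494 = 79452108.3862
L_source = 10 * log10(79452108.3862) = 79.0

79.0 dB


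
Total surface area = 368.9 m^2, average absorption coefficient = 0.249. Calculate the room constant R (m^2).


Given values:
  S = 368.9 m^2, alpha = 0.249
Formula: R = S * alpha / (1 - alpha)
Numerator: 368.9 * 0.249 = 91.8561
Denominator: 1 - 0.249 = 0.751
R = 91.8561 / 0.751 = 122.31

122.31 m^2


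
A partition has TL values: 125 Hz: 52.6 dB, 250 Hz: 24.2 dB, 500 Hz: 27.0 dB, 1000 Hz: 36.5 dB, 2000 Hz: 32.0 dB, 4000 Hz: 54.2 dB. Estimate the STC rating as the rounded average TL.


Given TL values at each frequency:
  125 Hz: 52.6 dB
  250 Hz: 24.2 dB
  500 Hz: 27.0 dB
  1000 Hz: 36.5 dB
  2000 Hz: 32.0 dB
  4000 Hz: 54.2 dB
Formula: STC ~ round(average of TL values)
Sum = 52.6 + 24.2 + 27.0 + 36.5 + 32.0 + 54.2 = 226.5
Average = 226.5 / 6 = 37.75
Rounded: 38

38


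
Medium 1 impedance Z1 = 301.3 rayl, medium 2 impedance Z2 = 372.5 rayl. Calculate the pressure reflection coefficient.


Given values:
  Z1 = 301.3 rayl, Z2 = 372.5 rayl
Formula: R = (Z2 - Z1) / (Z2 + Z1)
Numerator: Z2 - Z1 = 372.5 - 301.3 = 71.2
Denominator: Z2 + Z1 = 372.5 + 301.3 = 673.8
R = 71.2 / 673.8 = 0.1057

0.1057


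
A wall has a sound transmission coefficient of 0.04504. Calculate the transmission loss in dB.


Given values:
  tau = 0.04504
Formula: TL = 10 * log10(1 / tau)
Compute 1 / tau = 1 / 0.04504 = 22.2025
Compute log10(22.2025) = 1.346402
TL = 10 * 1.346402 = 13.46

13.46 dB


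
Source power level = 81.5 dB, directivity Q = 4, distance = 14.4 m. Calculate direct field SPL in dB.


Given values:
  Lw = 81.5 dB, Q = 4, r = 14.4 m
Formula: SPL = Lw + 10 * log10(Q / (4 * pi * r^2))
Compute 4 * pi * r^2 = 4 * pi * 14.4^2 = 2605.7626
Compute Q / denom = 4 / 2605.7626 = 0.00153506
Compute 10 * log10(0.00153506) = -28.1387
SPL = 81.5 + (-28.1387) = 53.36

53.36 dB


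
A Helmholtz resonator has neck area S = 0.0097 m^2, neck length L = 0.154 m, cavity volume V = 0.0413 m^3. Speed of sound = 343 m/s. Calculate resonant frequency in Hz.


Given values:
  S = 0.0097 m^2, L = 0.154 m, V = 0.0413 m^3, c = 343 m/s
Formula: f = (c / (2*pi)) * sqrt(S / (V * L))
Compute V * L = 0.0413 * 0.154 = 0.0063602
Compute S / (V * L) = 0.0097 / 0.0063602 = 1.5251
Compute sqrt(1.5251) = 1.234949
Compute c / (2*pi) = 343 / 6.283185 = 54.590148
f = 54.590148 * 1.234949 = 67.42

67.42 Hz


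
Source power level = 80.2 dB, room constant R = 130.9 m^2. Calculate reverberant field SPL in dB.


Given values:
  Lw = 80.2 dB, R = 130.9 m^2
Formula: SPL = Lw + 10 * log10(4 / R)
Compute 4 / R = 4 / 130.9 = 0.030558
Compute 10 * log10(0.030558) = -15.1488
SPL = 80.2 + (-15.1488) = 65.05

65.05 dB


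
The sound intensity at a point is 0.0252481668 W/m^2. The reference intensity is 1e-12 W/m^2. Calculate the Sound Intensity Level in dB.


Given values:
  I = 0.0252481668 W/m^2
  I_ref = 1e-12 W/m^2
Formula: SIL = 10 * log10(I / I_ref)
Compute ratio: I / I_ref = 25248166800
Compute log10: log10(25248166800) = 10.40223
Multiply: SIL = 10 * 10.40223 = 104.02

104.02 dB


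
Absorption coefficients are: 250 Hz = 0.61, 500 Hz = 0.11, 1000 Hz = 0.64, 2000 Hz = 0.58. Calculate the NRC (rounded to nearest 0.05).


Given values:
  a_250 = 0.61, a_500 = 0.11
  a_1000 = 0.64, a_2000 = 0.58
Formula: NRC = (a250 + a500 + a1000 + a2000) / 4
Sum = 0.61 + 0.11 + 0.64 + 0.58 = 1.94
NRC = 1.94 / 4 = 0.485
Rounded to nearest 0.05: 0.5

0.5


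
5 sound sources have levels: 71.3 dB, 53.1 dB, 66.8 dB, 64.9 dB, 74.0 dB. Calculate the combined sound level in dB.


Formula: L_total = 10 * log10( sum(10^(Li/10)) )
  Source 1: 10^(71.3/10) = 13489628.8259
  Source 2: 10^(53.1/10) = 204173.7945
  Source 3: 10^(66.8/10) = 4786300.9232
  Source 4: 10^(64.9/10) = 3090295.4325
  Source 5: 10^(74.0/10) = 25118864.3151
Sum of linear values = 46689263.2912
L_total = 10 * log10(46689263.2912) = 76.69

76.69 dB


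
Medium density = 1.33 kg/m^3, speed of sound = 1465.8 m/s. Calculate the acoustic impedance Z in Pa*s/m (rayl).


Given values:
  rho = 1.33 kg/m^3
  c = 1465.8 m/s
Formula: Z = rho * c
Z = 1.33 * 1465.8
Z = 1949.51

1949.51 rayl


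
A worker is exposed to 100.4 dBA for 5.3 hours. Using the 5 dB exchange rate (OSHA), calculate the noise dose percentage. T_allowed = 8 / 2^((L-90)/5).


Given values:
  L = 100.4 dBA, T = 5.3 hours
Formula: T_allowed = 8 / 2^((L - 90) / 5)
Compute exponent: (100.4 - 90) / 5 = 2.08
Compute 2^(2.08) = 4.228072
T_allowed = 8 / 4.228072 = 1.892115 hours
Dose = (T / T_allowed) * 100
Dose = (5.3 / 1.892115) * 100 = 280.11

280.11 %


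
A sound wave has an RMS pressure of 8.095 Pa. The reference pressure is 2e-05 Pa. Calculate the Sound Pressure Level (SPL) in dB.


Given values:
  p = 8.095 Pa
  p_ref = 2e-05 Pa
Formula: SPL = 20 * log10(p / p_ref)
Compute ratio: p / p_ref = 8.095 / 2e-05 = 404750
Compute log10: log10(404750) = 5.607187
Multiply: SPL = 20 * 5.607187 = 112.14

112.14 dB


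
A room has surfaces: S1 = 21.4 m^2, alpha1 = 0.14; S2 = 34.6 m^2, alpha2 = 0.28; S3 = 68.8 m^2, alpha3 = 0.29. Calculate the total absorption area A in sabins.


Given surfaces:
  Surface 1: 21.4 * 0.14 = 2.996
  Surface 2: 34.6 * 0.28 = 9.688
  Surface 3: 68.8 * 0.29 = 19.952
Formula: A = sum(Si * alpha_i)
A = 2.996 + 9.688 + 19.952
A = 32.64

32.64 sabins


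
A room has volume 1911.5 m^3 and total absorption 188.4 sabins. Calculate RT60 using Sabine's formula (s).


Given values:
  V = 1911.5 m^3
  A = 188.4 sabins
Formula: RT60 = 0.161 * V / A
Numerator: 0.161 * 1911.5 = 307.7515
RT60 = 307.7515 / 188.4 = 1.634

1.634 s


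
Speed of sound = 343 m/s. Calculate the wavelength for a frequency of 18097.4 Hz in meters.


Given values:
  c = 343 m/s, f = 18097.4 Hz
Formula: lambda = c / f
lambda = 343 / 18097.4
lambda = 0.019

0.019 m


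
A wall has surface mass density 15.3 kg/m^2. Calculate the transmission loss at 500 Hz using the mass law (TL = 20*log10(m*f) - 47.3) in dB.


Given values:
  m = 15.3 kg/m^2, f = 500 Hz
Formula: TL = 20 * log10(m * f) - 47.3
Compute m * f = 15.3 * 500 = 7650.0
Compute log10(7650.0) = 3.883661
Compute 20 * 3.883661 = 77.6732
TL = 77.6732 - 47.3 = 30.37

30.37 dB


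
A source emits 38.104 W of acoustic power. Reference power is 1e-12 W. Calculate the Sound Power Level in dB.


Given values:
  W = 38.104 W
  W_ref = 1e-12 W
Formula: SWL = 10 * log10(W / W_ref)
Compute ratio: W / W_ref = 38104000000000
Compute log10: log10(38104000000000) = 13.580971
Multiply: SWL = 10 * 13.580971 = 135.81

135.81 dB


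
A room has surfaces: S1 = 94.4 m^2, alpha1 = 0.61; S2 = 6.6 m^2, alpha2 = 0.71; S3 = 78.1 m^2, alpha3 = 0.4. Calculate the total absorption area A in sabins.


Given surfaces:
  Surface 1: 94.4 * 0.61 = 57.584
  Surface 2: 6.6 * 0.71 = 4.686
  Surface 3: 78.1 * 0.4 = 31.24
Formula: A = sum(Si * alpha_i)
A = 57.584 + 4.686 + 31.24
A = 93.51

93.51 sabins
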